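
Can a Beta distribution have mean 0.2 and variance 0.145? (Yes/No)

Yes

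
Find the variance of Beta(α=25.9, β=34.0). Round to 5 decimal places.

Var = αβ/[(α+β)²(α+β+1)] = (25.9×34.0)/(59.9²×60.9) = 880.60/218509.809 = 0.00403.

0.00403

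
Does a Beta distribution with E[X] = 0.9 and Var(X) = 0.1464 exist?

No

The Beta variance bound is σ² < μ(1−μ).
Here μ(1−μ) = 0.9×0.1 = 0.09, and 0.1464 ≥ 0.09.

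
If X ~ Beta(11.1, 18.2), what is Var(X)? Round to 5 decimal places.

μ = 11.1/29.3 = 0.378840; Var = μ(1−μ)/(α+β+1) = 0.2353202/30.3 = 0.00777.

0.00777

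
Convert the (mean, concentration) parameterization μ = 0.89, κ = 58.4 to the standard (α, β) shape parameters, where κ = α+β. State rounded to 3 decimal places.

α = μκ = 0.89×58.4 = 51.976 and β = (1−μ)κ = 0.11×58.4 = 6.424.

α = 51.976, β = 6.424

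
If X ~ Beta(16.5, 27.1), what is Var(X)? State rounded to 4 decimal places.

μ = 16.5/43.6 = 0.378440; Var = μ(1−μ)/(α+β+1) = 0.2352233/44.6 = 0.0053.

0.0053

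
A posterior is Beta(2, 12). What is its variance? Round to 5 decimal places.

α+β = 14 and αβ = 24, so Var = αβ/[(α+β)²(α+β+1)] = 24/2940 = 0.00816.

0.00816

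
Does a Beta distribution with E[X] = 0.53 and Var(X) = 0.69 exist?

A Beta with mean μ has variance μ(1−μ)/(α+β+1) < μ(1−μ).
Here μ(1−μ) = 0.53×0.47 = 0.2491, and 0.69 ≥ 0.2491.

No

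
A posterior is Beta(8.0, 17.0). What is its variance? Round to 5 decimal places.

0.00837

α+β = 25.0 and αβ = 136.00, so Var = αβ/[(α+β)²(α+β+1)] = 136.00/16250.000 = 0.00837.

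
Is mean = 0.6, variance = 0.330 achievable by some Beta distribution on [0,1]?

No

For any Beta, Var(X) < E[X]·(1−E[X]).
Here μ(1−μ) = 0.6×0.4 = 0.24, and 0.330 ≥ 0.24.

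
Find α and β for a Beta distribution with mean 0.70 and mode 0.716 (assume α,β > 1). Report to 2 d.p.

Let s = α+β. Mean gives α = μs = 0.70s; mode gives (α−1)/(s−2) = 0.716.
Substituting: 0.70s − 1 = 0.716(s−2) = 0.716s − 1.432, so -0.016s = -0.432 and s = 27.0000.
Then α = 0.70×27.0000 = 18.90 and β = s−α = 8.10.

α = 18.90, β = 8.10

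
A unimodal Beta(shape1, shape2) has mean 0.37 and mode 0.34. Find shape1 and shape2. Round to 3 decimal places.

Let s = shape1+shape2. Mean gives shape1 = μs = 0.37s; mode gives (shape1−1)/(s−2) = 0.34.
Substituting: 0.37s − 1 = 0.34(s−2) = 0.34s − 0.68, so 0.03s = 0.32 and s = 10.6667.
Then shape1 = 0.37×10.6667 = 3.947 and shape2 = s−shape1 = 6.720.

shape1 = 3.947, shape2 = 6.720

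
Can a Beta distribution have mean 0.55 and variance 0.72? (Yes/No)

For any Beta, Var(X) < E[X]·(1−E[X]).
Here μ(1−μ) = 0.55×0.45 = 0.2475, and 0.72 ≥ 0.2475.

No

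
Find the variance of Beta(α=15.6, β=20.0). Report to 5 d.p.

Var = αβ/[(α+β)²(α+β+1)] = (15.6×20.0)/(35.6²×36.6) = 312.00/46385.376 = 0.00673.

0.00673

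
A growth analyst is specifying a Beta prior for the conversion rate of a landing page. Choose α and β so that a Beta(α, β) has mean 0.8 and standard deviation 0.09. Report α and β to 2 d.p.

α = 15.00, β = 3.75

Variance = 0.09² = 0.0081. The moment-matching identity α+β = μ(1−μ)/Var − 1 gives
α+β = 0.16/0.0081 − 1 = 18.7531, so α = μ·18.7531 = 15.00 and β = (1−μ)·18.7531 = 3.75.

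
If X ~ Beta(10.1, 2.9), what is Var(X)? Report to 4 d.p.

α+β = 13.0 and αβ = 29.29, so Var = αβ/[(α+β)²(α+β+1)] = 29.29/2366.000 = 0.0124.

0.0124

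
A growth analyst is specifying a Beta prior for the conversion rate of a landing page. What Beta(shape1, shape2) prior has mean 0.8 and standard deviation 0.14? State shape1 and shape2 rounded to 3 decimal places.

Variance = 0.14² = 0.0196. The moment-matching identity shape1+shape2 = μ(1−μ)/Var − 1 gives
shape1+shape2 = 0.16/0.0196 − 1 = 7.1633, so shape1 = μ·7.1633 = 5.731 and shape2 = (1−μ)·7.1633 = 1.433.

shape1 = 5.731, shape2 = 1.433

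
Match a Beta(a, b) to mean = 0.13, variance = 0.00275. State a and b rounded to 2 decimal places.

Write ν = a+b; then a = μν and Var = μ(1−μ)/(ν+1).
ν = μ(1−μ)/Var − 1 = 0.1131/0.00275 − 1 = 40.1273.
a = 0.13·40.1273 = 5.22, b = 0.87·40.1273 = 34.91.

a = 5.22, b = 34.91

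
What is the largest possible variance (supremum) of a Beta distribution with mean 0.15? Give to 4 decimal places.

0.1275

Var = μ(1−μ)/(α+β+1), which approaches μ(1−μ) as α+β → 0.
So the supremum is μ(1−μ) = 0.15×0.85 = 0.1275.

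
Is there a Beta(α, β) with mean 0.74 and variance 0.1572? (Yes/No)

A Beta with mean μ has variance μ(1−μ)/(α+β+1) < μ(1−μ).
Here μ(1−μ) = 0.74×0.26 = 0.1924, and 0.1572 < 0.1924.

Yes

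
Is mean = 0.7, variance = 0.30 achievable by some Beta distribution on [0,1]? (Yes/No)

For any Beta, Var(X) < E[X]·(1−E[X]).
Here μ(1−μ) = 0.7×0.3 = 0.21, and 0.30 ≥ 0.21.

No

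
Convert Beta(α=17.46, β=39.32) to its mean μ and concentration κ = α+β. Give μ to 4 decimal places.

μ = 0.3075, κ = 56.78

κ = α+β = 17.46+39.32 = 56.78; μ = α/κ = 17.46/56.78 = 0.3075.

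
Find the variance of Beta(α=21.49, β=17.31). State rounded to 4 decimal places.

0.0062

μ = 21.49/38.80 = 0.553866; Var = μ(1−μ)/(α+β+1) = 0.2470985/39.80 = 0.0062.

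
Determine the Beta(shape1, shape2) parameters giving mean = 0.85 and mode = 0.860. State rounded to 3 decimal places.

shape1 = 61.200, shape2 = 10.800

Let s = shape1+shape2. Mean gives shape1 = μs = 0.85s; mode gives (shape1−1)/(s−2) = 0.860.
Substituting: 0.85s − 1 = 0.860(s−2) = 0.860s − 1.720, so -0.010s = -0.720 and s = 72.0000.
Then shape1 = 0.85×72.0000 = 61.200 and shape2 = s−shape1 = 10.800.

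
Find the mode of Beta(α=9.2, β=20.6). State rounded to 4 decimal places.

0.2950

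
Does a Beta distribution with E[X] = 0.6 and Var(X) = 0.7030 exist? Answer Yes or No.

A Beta with mean μ has variance μ(1−μ)/(α+β+1) < μ(1−μ).
Here μ(1−μ) = 0.6×0.4 = 0.24, and 0.7030 ≥ 0.24.

No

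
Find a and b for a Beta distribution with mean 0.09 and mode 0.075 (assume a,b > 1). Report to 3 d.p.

a = 5.100, b = 51.567

With s = a+b: μ = a/s and mode = (a−1)/(s−2). Eliminating a = μs,
μs − 1 = m(s−2) ⇒ s(μ−m) = 1−2m ⇒ s = 0.850/0.015 = 56.6667.
So a = μs = 5.100, b = (1−μ)s = 51.567.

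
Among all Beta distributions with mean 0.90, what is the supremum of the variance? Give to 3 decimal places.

For fixed mean μ the Beta variance is μ(1−μ)/(α+β+1), increasing as α+β decreases.
Its least upper bound (not attained) is μ(1−μ) = 0.90·0.10 = 0.090.

0.090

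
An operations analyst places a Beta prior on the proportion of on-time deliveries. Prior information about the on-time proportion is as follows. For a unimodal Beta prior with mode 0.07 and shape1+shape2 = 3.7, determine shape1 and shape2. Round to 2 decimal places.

shape1 = 1.12, shape2 = 2.58

Mode = (shape1−1)/(κ−2) with κ = shape1+shape2, so shape1−1 = 0.07·1.7 = 0.12.
shape1 = 1.12; shape2 = κ − shape1 = 2.58.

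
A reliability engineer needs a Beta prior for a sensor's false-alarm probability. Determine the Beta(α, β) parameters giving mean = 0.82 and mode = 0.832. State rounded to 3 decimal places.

Let s = α+β. Mean gives α = μs = 0.82s; mode gives (α−1)/(s−2) = 0.832.
Substituting: 0.82s − 1 = 0.832(s−2) = 0.832s − 1.664, so -0.012s = -0.664 and s = 55.3333.
Then α = 0.82×55.3333 = 45.373 and β = s−α = 9.960.

α = 45.373, β = 9.960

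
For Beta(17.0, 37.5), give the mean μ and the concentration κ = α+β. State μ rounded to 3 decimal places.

κ = α+β = 17.0+37.5 = 54.5; μ = α/κ = 17.0/54.5 = 0.312.

μ = 0.312, κ = 54.5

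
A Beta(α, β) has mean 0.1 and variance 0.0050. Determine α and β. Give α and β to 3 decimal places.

α = 1.700, β = 15.300

Let s = α+β. The Beta variance is μ(1−μ)/(s+1).
So s+1 = μ(1−μ)/σ² = (0.1×0.9)/0.0050 = 0.09/0.0050 = 18.0000, giving s = 17.0000.
Then α = μs = 0.1×17.0000 = 1.700 and β = (1−μ)s = 0.9×17.0000 = 15.300.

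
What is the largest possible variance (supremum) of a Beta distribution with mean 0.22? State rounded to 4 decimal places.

0.1716

Var = μ(1−μ)/(α+β+1), which approaches μ(1−μ) as α+β → 0.
So the supremum is μ(1−μ) = 0.22×0.78 = 0.1716.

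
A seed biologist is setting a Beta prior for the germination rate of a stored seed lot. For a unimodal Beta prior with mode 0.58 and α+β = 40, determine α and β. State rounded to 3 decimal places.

For α,β>1 the mode is (α−1)/(α+β−2), so α = mode·(κ−2)+1 = 0.58×38+1 = 23.040.
And β = (1−mode)·(κ−2)+1 = 0.42×38+1 = 16.960.

α = 23.040, β = 16.960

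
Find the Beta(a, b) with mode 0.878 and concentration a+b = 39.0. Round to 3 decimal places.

a = 33.486, b = 5.514

Mode = (a−1)/(κ−2) with κ = a+b, so a−1 = 0.878·37.0 = 32.486.
a = 33.486; b = κ − a = 5.514.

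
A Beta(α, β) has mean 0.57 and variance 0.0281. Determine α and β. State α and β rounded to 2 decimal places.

α = 4.40, β = 3.32

Write ν = α+β; then α = μν and Var = μ(1−μ)/(ν+1).
ν = μ(1−μ)/Var − 1 = 0.2451/0.0281 − 1 = 7.7224.
α = 0.57·7.7224 = 4.40, β = 0.43·7.7224 = 3.32.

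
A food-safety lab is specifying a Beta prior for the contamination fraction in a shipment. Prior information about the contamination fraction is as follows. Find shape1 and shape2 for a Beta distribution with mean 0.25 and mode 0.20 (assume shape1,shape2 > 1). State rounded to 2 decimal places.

shape1 = 3.00, shape2 = 9.00

Let s = shape1+shape2. Mean gives shape1 = μs = 0.25s; mode gives (shape1−1)/(s−2) = 0.20.
Substituting: 0.25s − 1 = 0.20(s−2) = 0.20s − 0.40, so 0.05s = 0.60 and s = 12.0000.
Then shape1 = 0.25×12.0000 = 3.00 and shape2 = s−shape1 = 9.00.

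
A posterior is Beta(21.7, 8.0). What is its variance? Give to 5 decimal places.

Var = αβ/[(α+β)²(α+β+1)] = (21.7×8.0)/(29.7²×30.7) = 173.60/27080.163 = 0.00641.

0.00641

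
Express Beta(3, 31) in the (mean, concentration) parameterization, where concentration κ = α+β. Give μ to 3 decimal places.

μ = 0.088, κ = 34

κ = α+β = 3+31 = 34; μ = α/κ = 3/34 = 0.088.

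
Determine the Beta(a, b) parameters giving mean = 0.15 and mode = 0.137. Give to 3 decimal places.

a = 8.377, b = 47.469

With s = a+b: μ = a/s and mode = (a−1)/(s−2). Eliminating a = μs,
μs − 1 = m(s−2) ⇒ s(μ−m) = 1−2m ⇒ s = 0.726/0.013 = 55.8462.
So a = μs = 8.377, b = (1−μ)s = 47.469.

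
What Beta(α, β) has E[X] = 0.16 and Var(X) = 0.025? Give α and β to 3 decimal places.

α = 0.700, β = 3.676

By moment matching, α+β = μ(1−μ)/σ² − 1 = (0.16·0.84)/0.025 − 1 = 5.3760 − 1 = 4.3760.
Since α/(α+β) = μ, α = 0.16·4.3760 = 0.700 and β = 0.84·4.3760 = 3.676.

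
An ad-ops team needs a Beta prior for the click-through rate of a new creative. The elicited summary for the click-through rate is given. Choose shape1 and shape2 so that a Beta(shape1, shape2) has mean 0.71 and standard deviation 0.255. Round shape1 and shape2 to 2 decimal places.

shape1 = 1.54, shape2 = 0.63

Variance = 0.255² = 0.065025. The moment-matching identity shape1+shape2 = μ(1−μ)/Var − 1 gives
shape1+shape2 = 0.2059/0.065025 − 1 = 2.1665, so shape1 = μ·2.1665 = 1.54 and shape2 = (1−μ)·2.1665 = 0.63.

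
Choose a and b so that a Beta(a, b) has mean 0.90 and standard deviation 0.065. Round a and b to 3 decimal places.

a = 18.272, b = 2.030

First σ² = 0.004225. Setting a = μn, b = (1−μ)n with n = a+b,
μ(1−μ)/(n+1) = 0.004225 ⇒ n+1 = 0.0900/0.004225 = 21.3018 ⇒ n = 20.3018.
Hence a = 0.90×20.3018 = 18.272, b = 0.10×20.3018 = 2.030.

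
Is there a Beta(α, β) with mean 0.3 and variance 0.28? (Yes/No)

No

The Beta variance bound is σ² < μ(1−μ).
Here μ(1−μ) = 0.3×0.7 = 0.21, and 0.28 ≥ 0.21.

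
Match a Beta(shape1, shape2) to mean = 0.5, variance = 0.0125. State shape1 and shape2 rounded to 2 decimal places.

shape1 = 9.50, shape2 = 9.50

Write ν = shape1+shape2; then shape1 = μν and Var = μ(1−μ)/(ν+1).
ν = μ(1−μ)/Var − 1 = 0.25/0.0125 − 1 = 19.0000.
shape1 = 0.5·19.0000 = 9.50, shape2 = 0.5·19.0000 = 9.50.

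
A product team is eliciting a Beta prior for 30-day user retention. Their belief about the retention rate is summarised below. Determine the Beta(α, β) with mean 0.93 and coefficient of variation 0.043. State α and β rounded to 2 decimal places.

α = 36.93, β = 2.78

Var = (CV·μ)² = (0.043×0.93)² = 0.001599.
α+β = μ(1−μ)/Var − 1 = 0.0651/0.001599 − 1 = 39.7079.
Thus α = 0.93·39.7079 = 36.93 and β = 0.07·39.7079 = 2.78.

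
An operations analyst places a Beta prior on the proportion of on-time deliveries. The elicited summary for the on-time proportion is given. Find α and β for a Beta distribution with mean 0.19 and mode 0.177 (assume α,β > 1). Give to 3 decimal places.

α = 9.442, β = 40.251

With s = α+β: μ = α/s and mode = (α−1)/(s−2). Eliminating α = μs,
μs − 1 = m(s−2) ⇒ s(μ−m) = 1−2m ⇒ s = 0.646/0.013 = 49.6923.
So α = μs = 9.442, β = (1−μ)s = 40.251.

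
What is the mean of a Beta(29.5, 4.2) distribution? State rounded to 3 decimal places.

0.875

E[X] = α/(α+β) = 29.5/33.7 = 0.875.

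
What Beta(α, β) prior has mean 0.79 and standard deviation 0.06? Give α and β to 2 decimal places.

Variance = 0.06² = 0.0036. The moment-matching identity α+β = μ(1−μ)/Var − 1 gives
α+β = 0.1659/0.0036 − 1 = 45.0833, so α = μ·45.0833 = 35.62 and β = (1−μ)·45.0833 = 9.47.

α = 35.62, β = 9.47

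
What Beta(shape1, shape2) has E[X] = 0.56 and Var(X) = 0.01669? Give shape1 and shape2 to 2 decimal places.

By moment matching, shape1+shape2 = μ(1−μ)/σ² − 1 = (0.56·0.44)/0.01669 − 1 = 14.7633 − 1 = 13.7633.
Since shape1/(shape1+shape2) = μ, shape1 = 0.56·13.7633 = 7.71 and shape2 = 0.44·13.7633 = 6.06.

shape1 = 7.71, shape2 = 6.06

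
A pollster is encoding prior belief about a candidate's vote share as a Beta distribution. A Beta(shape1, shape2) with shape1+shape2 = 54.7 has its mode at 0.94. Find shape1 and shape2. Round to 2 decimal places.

Since the density peak of Beta(shape1,shape2) is at (shape1−1)/(shape1+shape2−2),
shape1 = 1 + 0.94(54.7−2) = 50.54 and shape2 = 54.7 − 50.54 = 4.16.

shape1 = 50.54, shape2 = 4.16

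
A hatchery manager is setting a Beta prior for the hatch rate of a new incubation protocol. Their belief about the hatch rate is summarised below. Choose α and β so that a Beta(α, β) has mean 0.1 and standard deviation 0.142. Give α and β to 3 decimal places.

First σ² = 0.020164. Setting α = μn, β = (1−μ)n with n = α+β,
μ(1−μ)/(n+1) = 0.020164 ⇒ n+1 = 0.09/0.020164 = 4.4634 ⇒ n = 3.4634.
Hence α = 0.1×3.4634 = 0.346, β = 0.9×3.4634 = 3.117.

α = 0.346, β = 3.117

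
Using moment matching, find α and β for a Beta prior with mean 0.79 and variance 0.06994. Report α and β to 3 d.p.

Write ν = α+β; then α = μν and Var = μ(1−μ)/(ν+1).
ν = μ(1−μ)/Var − 1 = 0.1659/0.06994 − 1 = 1.3720.
α = 0.79·1.3720 = 1.084, β = 0.21·1.3720 = 0.288.

α = 1.084, β = 0.288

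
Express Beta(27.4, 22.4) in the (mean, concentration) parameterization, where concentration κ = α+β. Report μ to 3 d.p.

μ = 0.550, κ = 49.8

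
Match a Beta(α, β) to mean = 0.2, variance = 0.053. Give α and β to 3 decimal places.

α = 0.404, β = 1.615

Write ν = α+β; then α = μν and Var = μ(1−μ)/(ν+1).
ν = μ(1−μ)/Var − 1 = 0.16/0.053 − 1 = 2.0189.
α = 0.2·2.0189 = 0.404, β = 0.8·2.0189 = 1.615.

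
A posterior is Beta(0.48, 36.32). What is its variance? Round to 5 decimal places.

Var = αβ/[(α+β)²(α+β+1)] = (0.48×36.32)/(36.80²×37.80) = 17.4336/51190.272000 = 0.00034.

0.00034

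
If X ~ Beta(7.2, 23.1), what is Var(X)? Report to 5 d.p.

α+β = 30.3 and αβ = 166.32, so Var = αβ/[(α+β)²(α+β+1)] = 166.32/28736.217 = 0.00579.

0.00579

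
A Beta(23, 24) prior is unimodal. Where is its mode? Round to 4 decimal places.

0.4889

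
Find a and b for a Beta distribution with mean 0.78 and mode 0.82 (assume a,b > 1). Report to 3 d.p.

With s = a+b: μ = a/s and mode = (a−1)/(s−2). Eliminating a = μs,
μs − 1 = m(s−2) ⇒ s(μ−m) = 1−2m ⇒ s = -0.64/-0.04 = 16.0000.
So a = μs = 12.480, b = (1−μ)s = 3.520.

a = 12.480, b = 3.520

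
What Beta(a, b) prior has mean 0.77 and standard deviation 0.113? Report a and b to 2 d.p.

First σ² = 0.012769. Setting a = μn, b = (1−μ)n with n = a+b,
μ(1−μ)/(n+1) = 0.012769 ⇒ n+1 = 0.1771/0.012769 = 13.8695 ⇒ n = 12.8695.
Hence a = 0.77×12.8695 = 9.91, b = 0.23×12.8695 = 2.96.

a = 9.91, b = 2.96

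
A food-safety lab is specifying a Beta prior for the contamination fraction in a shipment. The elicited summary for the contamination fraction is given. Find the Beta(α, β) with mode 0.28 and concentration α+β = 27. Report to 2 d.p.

α = 8.00, β = 19.00

For α,β>1 the mode is (α−1)/(α+β−2), so α = mode·(κ−2)+1 = 0.28×25+1 = 8.00.
And β = (1−mode)·(κ−2)+1 = 0.72×25+1 = 19.00.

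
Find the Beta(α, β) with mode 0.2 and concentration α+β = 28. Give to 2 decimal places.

Mode = (α−1)/(κ−2) with κ = α+β, so α−1 = 0.2·26 = 5.20.
α = 6.20; β = κ − α = 21.80.

α = 6.20, β = 21.80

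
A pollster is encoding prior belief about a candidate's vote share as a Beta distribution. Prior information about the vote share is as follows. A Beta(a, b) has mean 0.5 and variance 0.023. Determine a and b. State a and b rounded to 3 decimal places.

a = 4.935, b = 4.935

Write ν = a+b; then a = μν and Var = μ(1−μ)/(ν+1).
ν = μ(1−μ)/Var − 1 = 0.25/0.023 − 1 = 9.8696.
a = 0.5·9.8696 = 4.935, b = 0.5·9.8696 = 4.935.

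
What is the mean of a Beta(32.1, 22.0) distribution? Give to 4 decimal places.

0.5933

The Beta mean is α/(α+β) = 32.1/(32.1+22.0) = 0.5933.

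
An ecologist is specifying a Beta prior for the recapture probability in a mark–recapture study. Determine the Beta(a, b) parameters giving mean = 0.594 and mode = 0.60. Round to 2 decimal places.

a = 19.80, b = 13.53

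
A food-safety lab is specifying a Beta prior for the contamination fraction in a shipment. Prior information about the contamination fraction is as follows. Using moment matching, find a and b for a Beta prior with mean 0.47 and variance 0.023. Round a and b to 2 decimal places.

a = 4.62, b = 5.21

By moment matching, a+b = μ(1−μ)/σ² − 1 = (0.47·0.53)/0.023 − 1 = 10.8304 − 1 = 9.8304.
Since a/(a+b) = μ, a = 0.47·9.8304 = 4.62 and b = 0.53·9.8304 = 5.21.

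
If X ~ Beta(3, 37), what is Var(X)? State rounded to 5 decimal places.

0.00169

Var = αβ/[(α+β)²(α+β+1)] = (3×37)/(40²×41) = 111/65600 = 0.00169.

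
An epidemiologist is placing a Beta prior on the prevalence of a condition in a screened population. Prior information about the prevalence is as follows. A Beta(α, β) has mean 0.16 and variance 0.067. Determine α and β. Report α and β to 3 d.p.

α = 0.161, β = 0.845

By moment matching, α+β = μ(1−μ)/σ² − 1 = (0.16·0.84)/0.067 − 1 = 2.0060 − 1 = 1.0060.
Since α/(α+β) = μ, α = 0.16·1.0060 = 0.161 and β = 0.84·1.0060 = 0.845.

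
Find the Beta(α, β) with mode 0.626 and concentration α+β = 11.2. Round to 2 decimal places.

Mode = (α−1)/(κ−2) with κ = α+β, so α−1 = 0.626·9.2 = 5.76.
α = 6.76; β = κ − α = 4.44.

α = 6.76, β = 4.44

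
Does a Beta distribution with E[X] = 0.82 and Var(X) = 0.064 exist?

Yes

The Beta variance bound is σ² < μ(1−μ).
Here μ(1−μ) = 0.82×0.18 = 0.1476, and 0.064 < 0.1476.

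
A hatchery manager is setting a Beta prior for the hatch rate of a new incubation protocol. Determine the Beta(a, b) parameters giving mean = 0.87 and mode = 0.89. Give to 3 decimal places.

a = 33.930, b = 5.070

Let s = a+b. Mean gives a = μs = 0.87s; mode gives (a−1)/(s−2) = 0.89.
Substituting: 0.87s − 1 = 0.89(s−2) = 0.89s − 1.78, so -0.02s = -0.78 and s = 39.0000.
Then a = 0.87×39.0000 = 33.930 and b = s−a = 5.070.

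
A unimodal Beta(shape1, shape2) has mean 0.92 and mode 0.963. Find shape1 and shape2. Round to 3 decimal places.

shape1 = 19.812, shape2 = 1.723

With s = shape1+shape2: μ = shape1/s and mode = (shape1−1)/(s−2). Eliminating shape1 = μs,
μs − 1 = m(s−2) ⇒ s(μ−m) = 1−2m ⇒ s = -0.926/-0.043 = 21.5349.
So shape1 = μs = 19.812, shape2 = (1−μ)s = 1.723.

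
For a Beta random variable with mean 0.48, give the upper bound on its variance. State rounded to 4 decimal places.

0.2496

For fixed mean μ the Beta variance is μ(1−μ)/(α+β+1), increasing as α+β decreases.
Its least upper bound (not attained) is μ(1−μ) = 0.48·0.52 = 0.2496.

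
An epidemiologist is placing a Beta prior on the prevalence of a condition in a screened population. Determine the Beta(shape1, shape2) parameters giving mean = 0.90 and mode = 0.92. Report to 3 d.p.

shape1 = 37.800, shape2 = 4.200

Let s = shape1+shape2. Mean gives shape1 = μs = 0.90s; mode gives (shape1−1)/(s−2) = 0.92.
Substituting: 0.90s − 1 = 0.92(s−2) = 0.92s − 1.84, so -0.02s = -0.84 and s = 42.0000.
Then shape1 = 0.90×42.0000 = 37.800 and shape2 = s−shape1 = 4.200.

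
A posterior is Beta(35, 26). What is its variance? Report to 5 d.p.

0.00394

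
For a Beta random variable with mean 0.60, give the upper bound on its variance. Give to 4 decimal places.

0.2400

Var = μ(1−μ)/(α+β+1), which approaches μ(1−μ) as α+β → 0.
So the supremum is μ(1−μ) = 0.60×0.40 = 0.2400.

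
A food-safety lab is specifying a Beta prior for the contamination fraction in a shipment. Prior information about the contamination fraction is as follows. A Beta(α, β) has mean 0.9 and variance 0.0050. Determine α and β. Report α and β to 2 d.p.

α = 15.30, β = 1.70

Write ν = α+β; then α = μν and Var = μ(1−μ)/(ν+1).
ν = μ(1−μ)/Var − 1 = 0.09/0.0050 − 1 = 17.0000.
α = 0.9·17.0000 = 15.30, β = 0.1·17.0000 = 1.70.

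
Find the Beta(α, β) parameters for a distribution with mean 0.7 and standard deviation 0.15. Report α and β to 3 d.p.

Variance = 0.15² = 0.0225. The moment-matching identity α+β = μ(1−μ)/Var − 1 gives
α+β = 0.21/0.0225 − 1 = 8.3333, so α = μ·8.3333 = 5.833 and β = (1−μ)·8.3333 = 2.500.

α = 5.833, β = 2.500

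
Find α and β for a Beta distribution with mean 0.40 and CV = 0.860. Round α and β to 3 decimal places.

α = 0.411, β = 0.617

σ = CV·μ = 0.860×0.40 = 0.34400, so σ² = 0.118336.
s+1 = μ(1−μ)/σ² = 0.2400/0.118336 = 2.0281, so s = α+β = 1.0281.
α = μs = 0.411, β = (1−μ)s = 0.617.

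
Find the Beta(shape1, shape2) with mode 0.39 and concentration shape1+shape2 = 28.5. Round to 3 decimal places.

For shape1,shape2>1 the mode is (shape1−1)/(shape1+shape2−2), so shape1 = mode·(κ−2)+1 = 0.39×26.5+1 = 11.335.
And shape2 = (1−mode)·(κ−2)+1 = 0.61×26.5+1 = 17.165.

shape1 = 11.335, shape2 = 17.165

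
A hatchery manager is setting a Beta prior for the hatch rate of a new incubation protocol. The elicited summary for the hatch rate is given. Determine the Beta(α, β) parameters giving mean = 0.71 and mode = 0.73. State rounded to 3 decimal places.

Let s = α+β. Mean gives α = μs = 0.71s; mode gives (α−1)/(s−2) = 0.73.
Substituting: 0.71s − 1 = 0.73(s−2) = 0.73s − 1.46, so -0.02s = -0.46 and s = 23.0000.
Then α = 0.71×23.0000 = 16.330 and β = s−α = 6.670.

α = 16.330, β = 6.670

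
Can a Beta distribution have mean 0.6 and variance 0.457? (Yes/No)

No

The Beta variance bound is σ² < μ(1−μ).
Here μ(1−μ) = 0.6×0.4 = 0.24, and 0.457 ≥ 0.24.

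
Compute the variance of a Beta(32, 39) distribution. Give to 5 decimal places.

α+β = 71 and αβ = 1248, so Var = αβ/[(α+β)²(α+β+1)] = 1248/362952 = 0.00344.

0.00344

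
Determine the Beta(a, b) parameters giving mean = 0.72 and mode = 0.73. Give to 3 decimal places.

With s = a+b: μ = a/s and mode = (a−1)/(s−2). Eliminating a = μs,
μs − 1 = m(s−2) ⇒ s(μ−m) = 1−2m ⇒ s = -0.46/-0.01 = 46.0000.
So a = μs = 33.120, b = (1−μ)s = 12.880.

a = 33.120, b = 12.880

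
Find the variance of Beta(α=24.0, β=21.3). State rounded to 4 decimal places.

Var = αβ/[(α+β)²(α+β+1)] = (24.0×21.3)/(45.3²×46.3) = 511.20/95011.767 = 0.0054.

0.0054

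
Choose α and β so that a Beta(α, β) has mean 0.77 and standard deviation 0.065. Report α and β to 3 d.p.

First σ² = 0.004225. Setting α = μn, β = (1−μ)n with n = α+β,
μ(1−μ)/(n+1) = 0.004225 ⇒ n+1 = 0.1771/0.004225 = 41.9172 ⇒ n = 40.9172.
Hence α = 0.77×40.9172 = 31.506, β = 0.23×40.9172 = 9.411.

α = 31.506, β = 9.411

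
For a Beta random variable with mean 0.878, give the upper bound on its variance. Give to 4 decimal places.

0.1071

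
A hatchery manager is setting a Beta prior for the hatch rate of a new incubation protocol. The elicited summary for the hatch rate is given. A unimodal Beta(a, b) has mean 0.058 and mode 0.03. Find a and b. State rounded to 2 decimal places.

Let s = a+b. Mean gives a = μs = 0.058s; mode gives (a−1)/(s−2) = 0.03.
Substituting: 0.058s − 1 = 0.03(s−2) = 0.03s − 0.06, so 0.028s = 0.94 and s = 33.5714.
Then a = 0.058×33.5714 = 1.95 and b = s−a = 31.62.

a = 1.95, b = 31.62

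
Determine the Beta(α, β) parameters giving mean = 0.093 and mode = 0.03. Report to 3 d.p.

With s = α+β: μ = α/s and mode = (α−1)/(s−2). Eliminating α = μs,
μs − 1 = m(s−2) ⇒ s(μ−m) = 1−2m ⇒ s = 0.94/0.063 = 14.9206.
So α = μs = 1.388, β = (1−μ)s = 13.533.

α = 1.388, β = 13.533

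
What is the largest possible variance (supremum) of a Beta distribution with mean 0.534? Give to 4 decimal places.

0.2488

Var = μ(1−μ)/(α+β+1), which approaches μ(1−μ) as α+β → 0.
So the supremum is μ(1−μ) = 0.534×0.466 = 0.2488.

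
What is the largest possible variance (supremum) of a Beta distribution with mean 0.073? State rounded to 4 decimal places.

0.0677

For fixed mean μ the Beta variance is μ(1−μ)/(α+β+1), increasing as α+β decreases.
Its least upper bound (not attained) is μ(1−μ) = 0.073·0.927 = 0.0677.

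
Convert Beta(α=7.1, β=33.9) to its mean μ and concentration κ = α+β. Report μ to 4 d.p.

μ = 0.1732, κ = 41.0

κ = α+β = 7.1+33.9 = 41.0; μ = α/κ = 7.1/41.0 = 0.1732.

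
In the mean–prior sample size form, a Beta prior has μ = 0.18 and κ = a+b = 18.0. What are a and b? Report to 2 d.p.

a = μκ = 0.18×18.0 = 3.24 and b = (1−μ)κ = 0.82×18.0 = 14.76.

a = 3.24, b = 14.76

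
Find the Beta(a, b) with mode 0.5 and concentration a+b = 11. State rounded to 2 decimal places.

a = 5.50, b = 5.50

Since the density peak of Beta(a,b) is at (a−1)/(a+b−2),
a = 1 + 0.5(11−2) = 5.50 and b = 11 − 5.50 = 5.50.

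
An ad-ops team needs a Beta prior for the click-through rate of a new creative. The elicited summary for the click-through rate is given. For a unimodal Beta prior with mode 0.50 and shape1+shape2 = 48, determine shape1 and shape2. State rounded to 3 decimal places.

Mode = (shape1−1)/(κ−2) with κ = shape1+shape2, so shape1−1 = 0.50·46 = 23.000.
shape1 = 24.000; shape2 = κ − shape1 = 24.000.

shape1 = 24.000, shape2 = 24.000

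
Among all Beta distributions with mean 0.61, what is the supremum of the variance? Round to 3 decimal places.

For fixed mean μ the Beta variance is μ(1−μ)/(α+β+1), increasing as α+β decreases.
Its least upper bound (not attained) is μ(1−μ) = 0.61·0.39 = 0.238.

0.238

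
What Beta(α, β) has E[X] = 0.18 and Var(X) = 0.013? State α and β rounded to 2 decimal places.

α = 1.86, β = 8.49

By moment matching, α+β = μ(1−μ)/σ² − 1 = (0.18·0.82)/0.013 − 1 = 11.3538 − 1 = 10.3538.
Since α/(α+β) = μ, α = 0.18·10.3538 = 1.86 and β = 0.82·10.3538 = 8.49.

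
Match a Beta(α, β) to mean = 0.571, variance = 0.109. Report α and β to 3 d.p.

α = 0.712, β = 0.535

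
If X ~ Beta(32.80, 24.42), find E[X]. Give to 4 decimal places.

0.5732

The Beta mean is α/(α+β) = 32.80/(32.80+24.42) = 0.5732.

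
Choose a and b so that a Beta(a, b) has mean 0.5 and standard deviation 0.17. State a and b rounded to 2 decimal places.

σ² = 0.17² = 0.0289.
With s = a+b, Var = μ(1−μ)/(s+1), so s+1 = (0.5×0.5)/0.0289 = 8.6505 and s = 7.6505.
a = μs = 3.83, b = (1−μ)s = 3.83.

a = 3.83, b = 3.83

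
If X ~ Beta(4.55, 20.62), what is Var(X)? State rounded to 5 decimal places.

Var = αβ/[(α+β)²(α+β+1)] = (4.55×20.62)/(25.17²×26.17) = 93.8210/16579.451313 = 0.00566.

0.00566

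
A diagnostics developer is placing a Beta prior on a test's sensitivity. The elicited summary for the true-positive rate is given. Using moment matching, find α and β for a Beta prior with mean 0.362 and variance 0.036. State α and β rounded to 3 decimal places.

α = 1.960, β = 3.455

By moment matching, α+β = μ(1−μ)/σ² − 1 = (0.362·0.638)/0.036 − 1 = 6.4154 − 1 = 5.4154.
Since α/(α+β) = μ, α = 0.362·5.4154 = 1.960 and β = 0.638·5.4154 = 3.455.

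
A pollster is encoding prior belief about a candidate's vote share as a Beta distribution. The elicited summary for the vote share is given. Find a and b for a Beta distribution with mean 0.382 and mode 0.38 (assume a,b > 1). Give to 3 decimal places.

a = 45.840, b = 74.160

Let s = a+b. Mean gives a = μs = 0.382s; mode gives (a−1)/(s−2) = 0.38.
Substituting: 0.382s − 1 = 0.38(s−2) = 0.38s − 0.76, so 0.002s = 0.24 and s = 120.0000.
Then a = 0.382×120.0000 = 45.840 and b = s−a = 74.160.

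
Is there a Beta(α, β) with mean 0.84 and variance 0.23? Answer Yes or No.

No

The Beta variance bound is σ² < μ(1−μ).
Here μ(1−μ) = 0.84×0.16 = 0.1344, and 0.23 ≥ 0.1344.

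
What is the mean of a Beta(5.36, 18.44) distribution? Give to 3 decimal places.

0.225

The Beta mean is α/(α+β) = 5.36/(5.36+18.44) = 0.225.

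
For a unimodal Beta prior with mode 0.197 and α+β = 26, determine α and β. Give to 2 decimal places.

Since the density peak of Beta(α,β) is at (α−1)/(α+β−2),
α = 1 + 0.197(26−2) = 5.73 and β = 26 − 5.73 = 20.27.

α = 5.73, β = 20.27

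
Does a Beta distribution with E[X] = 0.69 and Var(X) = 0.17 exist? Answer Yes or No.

Yes

The Beta variance bound is σ² < μ(1−μ).
Here μ(1−μ) = 0.69×0.31 = 0.2139, and 0.17 < 0.2139.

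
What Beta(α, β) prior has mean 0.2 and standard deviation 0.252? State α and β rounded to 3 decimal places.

α = 0.304, β = 1.216

σ² = 0.252² = 0.063504.
With s = α+β, Var = μ(1−μ)/(s+1), so s+1 = (0.2×0.8)/0.063504 = 2.5195 and s = 1.5195.
α = μs = 0.304, β = (1−μ)s = 1.216.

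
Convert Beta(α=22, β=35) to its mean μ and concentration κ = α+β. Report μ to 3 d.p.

μ = 0.386, κ = 57

κ = α+β = 22+35 = 57; μ = α/κ = 22/57 = 0.386.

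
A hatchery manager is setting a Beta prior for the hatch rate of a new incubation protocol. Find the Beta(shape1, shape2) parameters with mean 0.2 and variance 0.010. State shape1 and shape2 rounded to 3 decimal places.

shape1 = 3.000, shape2 = 12.000

Write ν = shape1+shape2; then shape1 = μν and Var = μ(1−μ)/(ν+1).
ν = μ(1−μ)/Var − 1 = 0.16/0.010 − 1 = 15.0000.
shape1 = 0.2·15.0000 = 3.000, shape2 = 0.8·15.0000 = 12.000.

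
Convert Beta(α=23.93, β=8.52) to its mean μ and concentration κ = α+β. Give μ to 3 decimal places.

μ = 0.737, κ = 32.45

κ = α+β = 23.93+8.52 = 32.45; μ = α/κ = 23.93/32.45 = 0.737.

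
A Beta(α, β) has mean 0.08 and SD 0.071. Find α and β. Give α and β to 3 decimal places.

Variance = 0.071² = 0.005041. The moment-matching identity α+β = μ(1−μ)/Var − 1 gives
α+β = 0.0736/0.005041 − 1 = 13.6003, so α = μ·13.6003 = 1.088 and β = (1−μ)·13.6003 = 12.512.

α = 1.088, β = 12.512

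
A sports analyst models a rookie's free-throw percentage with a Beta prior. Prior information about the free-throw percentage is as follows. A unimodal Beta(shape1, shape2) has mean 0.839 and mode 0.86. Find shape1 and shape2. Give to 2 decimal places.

shape1 = 28.77, shape2 = 5.52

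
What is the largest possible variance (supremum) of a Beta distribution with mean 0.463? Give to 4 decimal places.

0.2486

For fixed mean μ the Beta variance is μ(1−μ)/(α+β+1), increasing as α+β decreases.
Its least upper bound (not attained) is μ(1−μ) = 0.463·0.537 = 0.2486.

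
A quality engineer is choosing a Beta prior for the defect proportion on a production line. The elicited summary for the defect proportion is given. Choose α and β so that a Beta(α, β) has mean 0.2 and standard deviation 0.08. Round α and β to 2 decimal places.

α = 4.80, β = 19.20

First σ² = 0.0064. Setting α = μn, β = (1−μ)n with n = α+β,
μ(1−μ)/(n+1) = 0.0064 ⇒ n+1 = 0.16/0.0064 = 25.0000 ⇒ n = 24.0000.
Hence α = 0.2×24.0000 = 4.80, β = 0.8×24.0000 = 19.20.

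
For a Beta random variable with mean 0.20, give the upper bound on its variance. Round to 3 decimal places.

For fixed mean μ the Beta variance is μ(1−μ)/(α+β+1), increasing as α+β decreases.
Its least upper bound (not attained) is μ(1−μ) = 0.20·0.80 = 0.160.

0.160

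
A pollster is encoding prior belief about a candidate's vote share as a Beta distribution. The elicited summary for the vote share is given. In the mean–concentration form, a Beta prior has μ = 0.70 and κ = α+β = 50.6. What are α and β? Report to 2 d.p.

α = 35.42, β = 15.18

α = μκ = 0.70×50.6 = 35.42 and β = (1−μ)κ = 0.30×50.6 = 15.18.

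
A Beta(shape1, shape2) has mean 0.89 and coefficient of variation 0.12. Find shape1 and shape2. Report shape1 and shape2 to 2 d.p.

Var = (CV·μ)² = (0.12×0.89)² = 0.011406.
shape1+shape2 = μ(1−μ)/Var − 1 = 0.0979/0.011406 − 1 = 7.5830.
Thus shape1 = 0.89·7.5830 = 6.75 and shape2 = 0.11·7.5830 = 0.83.

shape1 = 6.75, shape2 = 0.83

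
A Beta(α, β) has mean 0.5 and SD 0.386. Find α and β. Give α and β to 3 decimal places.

Variance = 0.386² = 0.148996. The moment-matching identity α+β = μ(1−μ)/Var − 1 gives
α+β = 0.25/0.148996 − 1 = 0.6779, so α = μ·0.6779 = 0.339 and β = (1−μ)·0.6779 = 0.339.

α = 0.339, β = 0.339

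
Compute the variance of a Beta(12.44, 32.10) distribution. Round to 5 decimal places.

α+β = 44.54 and αβ = 399.3240, so Var = αβ/[(α+β)²(α+β+1)] = 399.3240/90342.780264 = 0.00442.

0.00442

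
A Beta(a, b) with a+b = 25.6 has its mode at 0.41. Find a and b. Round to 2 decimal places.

a = 10.68, b = 14.92

Mode = (a−1)/(κ−2) with κ = a+b, so a−1 = 0.41·23.6 = 9.68.
a = 10.68; b = κ − a = 14.92.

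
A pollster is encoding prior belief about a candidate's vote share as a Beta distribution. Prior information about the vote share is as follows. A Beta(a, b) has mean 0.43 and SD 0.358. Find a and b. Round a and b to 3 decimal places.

a = 0.392, b = 0.520

σ² = 0.358² = 0.128164.
With s = a+b, Var = μ(1−μ)/(s+1), so s+1 = (0.43×0.57)/0.128164 = 1.9124 and s = 0.9124.
a = μs = 0.392, b = (1−μ)s = 0.520.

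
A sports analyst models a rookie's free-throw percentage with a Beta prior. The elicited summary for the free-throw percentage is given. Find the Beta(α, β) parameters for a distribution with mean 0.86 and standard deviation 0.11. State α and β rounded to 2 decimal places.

Variance = 0.11² = 0.0121. The moment-matching identity α+β = μ(1−μ)/Var − 1 gives
α+β = 0.1204/0.0121 − 1 = 8.9504, so α = μ·8.9504 = 7.70 and β = (1−μ)·8.9504 = 1.25.

α = 7.70, β = 1.25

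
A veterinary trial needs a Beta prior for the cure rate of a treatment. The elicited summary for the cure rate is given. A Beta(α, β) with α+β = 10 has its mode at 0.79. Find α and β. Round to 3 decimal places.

Mode = (α−1)/(κ−2) with κ = α+β, so α−1 = 0.79·8 = 6.320.
α = 7.320; β = κ − α = 2.680.

α = 7.320, β = 2.680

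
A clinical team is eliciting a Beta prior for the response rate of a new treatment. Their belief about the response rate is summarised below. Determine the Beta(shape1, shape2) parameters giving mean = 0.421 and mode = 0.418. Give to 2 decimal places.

shape1 = 23.01, shape2 = 31.65

With s = shape1+shape2: μ = shape1/s and mode = (shape1−1)/(s−2). Eliminating shape1 = μs,
μs − 1 = m(s−2) ⇒ s(μ−m) = 1−2m ⇒ s = 0.164/0.003 = 54.6667.
So shape1 = μs = 23.01, shape2 = (1−μ)s = 31.65.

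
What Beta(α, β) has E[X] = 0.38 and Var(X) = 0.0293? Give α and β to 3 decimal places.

Let s = α+β. The Beta variance is μ(1−μ)/(s+1).
So s+1 = μ(1−μ)/σ² = (0.38×0.62)/0.0293 = 0.2356/0.0293 = 8.0410, giving s = 7.0410.
Then α = μs = 0.38×7.0410 = 2.676 and β = (1−μ)s = 0.62×7.0410 = 4.365.

α = 2.676, β = 4.365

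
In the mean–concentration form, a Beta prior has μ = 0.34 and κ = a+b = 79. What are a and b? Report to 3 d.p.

a = μκ = 0.34×79 = 26.860 and b = (1−μ)κ = 0.66×79 = 52.140.

a = 26.860, b = 52.140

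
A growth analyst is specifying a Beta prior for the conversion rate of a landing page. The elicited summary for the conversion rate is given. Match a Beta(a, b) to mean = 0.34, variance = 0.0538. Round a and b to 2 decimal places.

Write ν = a+b; then a = μν and Var = μ(1−μ)/(ν+1).
ν = μ(1−μ)/Var − 1 = 0.2244/0.0538 − 1 = 3.1710.
a = 0.34·3.1710 = 1.08, b = 0.66·3.1710 = 2.09.

a = 1.08, b = 2.09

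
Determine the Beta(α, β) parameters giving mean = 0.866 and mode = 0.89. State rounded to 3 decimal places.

α = 28.145, β = 4.355

With s = α+β: μ = α/s and mode = (α−1)/(s−2). Eliminating α = μs,
μs − 1 = m(s−2) ⇒ s(μ−m) = 1−2m ⇒ s = -0.78/-0.024 = 32.5000.
So α = μs = 28.145, β = (1−μ)s = 4.355.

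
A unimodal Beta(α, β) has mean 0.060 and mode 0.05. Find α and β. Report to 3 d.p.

α = 5.400, β = 84.600

With s = α+β: μ = α/s and mode = (α−1)/(s−2). Eliminating α = μs,
μs − 1 = m(s−2) ⇒ s(μ−m) = 1−2m ⇒ s = 0.90/0.010 = 90.0000.
So α = μs = 5.400, β = (1−μ)s = 84.600.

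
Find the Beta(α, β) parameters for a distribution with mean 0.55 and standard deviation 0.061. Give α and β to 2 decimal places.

α = 36.03, β = 29.48

First σ² = 0.003721. Setting α = μn, β = (1−μ)n with n = α+β,
μ(1−μ)/(n+1) = 0.003721 ⇒ n+1 = 0.2475/0.003721 = 66.5144 ⇒ n = 65.5144.
Hence α = 0.55×65.5144 = 36.03, β = 0.45×65.5144 = 29.48.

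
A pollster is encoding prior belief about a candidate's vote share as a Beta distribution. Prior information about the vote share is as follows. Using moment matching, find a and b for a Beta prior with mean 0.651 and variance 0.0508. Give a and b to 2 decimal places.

Write ν = a+b; then a = μν and Var = μ(1−μ)/(ν+1).
ν = μ(1−μ)/Var − 1 = 0.227199/0.0508 − 1 = 3.4724.
a = 0.651·3.4724 = 2.26, b = 0.349·3.4724 = 1.21.

a = 2.26, b = 1.21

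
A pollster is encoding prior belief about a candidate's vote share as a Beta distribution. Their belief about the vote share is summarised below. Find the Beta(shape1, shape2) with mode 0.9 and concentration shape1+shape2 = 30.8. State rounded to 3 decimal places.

shape1 = 26.920, shape2 = 3.880

For shape1,shape2>1 the mode is (shape1−1)/(shape1+shape2−2), so shape1 = mode·(κ−2)+1 = 0.9×28.8+1 = 26.920.
And shape2 = (1−mode)·(κ−2)+1 = 0.1×28.8+1 = 3.880.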